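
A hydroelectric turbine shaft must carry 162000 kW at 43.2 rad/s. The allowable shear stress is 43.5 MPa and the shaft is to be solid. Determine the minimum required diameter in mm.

760 mm

ω = 43.2 rad/s, so T = P/ω = 162000×10³ / 43.20 = 3.750e6 N·m.
For a solid shaft τ_max = 16T/(πd³), so d = (16T/(π τ_allow))^(1/3) = (16·3.750e6/(π·4.35×10^7))^(1/3) = 0.7600 m.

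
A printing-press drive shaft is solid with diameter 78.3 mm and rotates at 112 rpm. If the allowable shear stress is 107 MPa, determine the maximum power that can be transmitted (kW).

118 kW

J = πd⁴/32 = π(0.0783)⁴/32 = 3.690×10^-6 m⁴.
T_max = τ_allow·J/r = 1.07×10^8 × 3.690×10^-6 / 0.0391 = 10090 N·m.
ω = 2π·112/60 = 11.73 rad/s, so P_max = T_max·ω = 1.183×10^5 W.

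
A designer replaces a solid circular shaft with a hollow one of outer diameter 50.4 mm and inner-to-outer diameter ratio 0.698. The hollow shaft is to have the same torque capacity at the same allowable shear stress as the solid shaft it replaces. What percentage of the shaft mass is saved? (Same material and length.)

38.6 %

Equal τ_max and T ⇒ the solid shaft needs d_s³ = d_o³(1−k⁴), so d_s = 50.4·(1−0.698⁴)^(1/3) = 46.05 mm.
Area ratio A_h/A_s = d_o²(1−k²)/d_s² = (1−k²)/(1−k⁴)^(2/3) = 0.6143.
Mass saving = 1 − 0.6143 = 38.6 %.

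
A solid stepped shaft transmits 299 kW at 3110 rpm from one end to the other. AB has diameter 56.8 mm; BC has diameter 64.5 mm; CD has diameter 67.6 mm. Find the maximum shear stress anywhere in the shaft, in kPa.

ω = 2π·3110/60 = 325.7 rad/s, so T = P/ω = 299×10³ / 325.7 = 918.1 N·m.
Under the same torque, τ_max = 16T/(πd³) is largest where d is smallest — segment AB (d = 56.8 mm).
τ_max = 16·918.1/(π·(0.0568)³) = 2.552×10^7 Pa.

25500 kPa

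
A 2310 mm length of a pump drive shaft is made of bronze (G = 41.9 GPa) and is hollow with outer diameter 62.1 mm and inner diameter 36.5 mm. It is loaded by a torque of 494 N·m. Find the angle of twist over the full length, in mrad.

21.2 mrad

J = π(d_o⁴ − d_i⁴)/32 = π(0.0621⁴ − 0.0365⁴)/32 = 1.286×10^-6 m⁴.
θ = T·L/(G·J) = 494.0 × 2.31 / (41.9×10⁹ × 1.286×10^-6) = 0.02118 rad.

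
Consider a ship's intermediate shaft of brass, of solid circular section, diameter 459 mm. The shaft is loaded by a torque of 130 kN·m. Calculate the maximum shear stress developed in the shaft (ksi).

J = πd⁴/32 = π(0.459)⁴/32 = 4.358×10^-3 m⁴.
τ_max = T·r/J = 130000 × 0.230 / 4.358×10^-3 = 6.847×10^6 Pa.

0.993 ksi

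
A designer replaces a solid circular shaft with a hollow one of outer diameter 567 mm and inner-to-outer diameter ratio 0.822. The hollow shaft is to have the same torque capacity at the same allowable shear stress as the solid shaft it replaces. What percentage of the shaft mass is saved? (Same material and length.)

51.3 %

Equal τ_max and T ⇒ the solid shaft needs d_s³ = d_o³(1−k⁴), so d_s = 567·(1−0.822⁴)^(1/3) = 462.7 mm.
Area ratio A_h/A_s = d_o²(1−k²)/d_s² = (1−k²)/(1−k⁴)^(2/3) = 0.4870.
Mass saving = 1 − 0.4870 = 51.3 %.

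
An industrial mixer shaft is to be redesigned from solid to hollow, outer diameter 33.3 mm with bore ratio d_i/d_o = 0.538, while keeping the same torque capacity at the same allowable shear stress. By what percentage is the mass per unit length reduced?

24.7 %

Equal τ_max and T ⇒ the solid shaft needs d_s³ = d_o³(1−k⁴), so d_s = 33.3·(1−0.538⁴)^(1/3) = 32.34 mm.
Area ratio A_h/A_s = d_o²(1−k²)/d_s² = (1−k²)/(1−k⁴)^(2/3) = 0.7532.
Mass saving = 1 − 0.7532 = 24.7 %.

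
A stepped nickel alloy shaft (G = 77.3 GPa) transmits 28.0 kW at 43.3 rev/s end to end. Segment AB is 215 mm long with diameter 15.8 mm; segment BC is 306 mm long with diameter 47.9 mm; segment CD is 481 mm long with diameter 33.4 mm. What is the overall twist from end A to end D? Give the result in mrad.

52.8 mrad

ω = 2π·43.3 = 272.1 rad/s, so T = P/ω = 28.0×10³ / 272.1 = 102.9 N·m.
J_AB = π(0.0158)⁴/32 = 6.12×10^-9 m⁴; J_BC = π(0.0479)⁴/32 = 5.17×10^-7 m⁴; J_CD = π(0.0334)⁴/32 = 1.22×10^-7 m⁴.
θ = (T/G)·Σ L_i/J_i = (102.9/77.3×10⁹)·(0.215/6.12×10^-9 + 0.306/5.17×10^-7 + 0.481/1.22×10^-7) = 0.05282 rad.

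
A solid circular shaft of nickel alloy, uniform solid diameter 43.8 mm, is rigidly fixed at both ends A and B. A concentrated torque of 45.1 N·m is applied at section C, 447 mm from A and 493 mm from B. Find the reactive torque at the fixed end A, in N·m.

With uniform GJ and both ends fixed, compatibility θ_AC = θ_CB gives T_A·a = T_B·b, together with T_A + T_B = T₀.
T_A = T₀·b/(a+b) = 45.10·493/940.0 = 23.65 N·m; T_B = 21.45 N·m.

23.7 N·m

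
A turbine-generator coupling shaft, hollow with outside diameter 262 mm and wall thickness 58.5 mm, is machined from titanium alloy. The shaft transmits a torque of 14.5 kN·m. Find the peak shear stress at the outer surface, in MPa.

4.53 MPa

J = π(d_o⁴ − d_i⁴)/32 = π(0.262⁴ − 0.145⁴)/32 = 4.192×10^-4 m⁴.
τ_max = T·r/J = 14500 × 0.131 / 4.192×10^-4 = 4.531×10^6 Pa.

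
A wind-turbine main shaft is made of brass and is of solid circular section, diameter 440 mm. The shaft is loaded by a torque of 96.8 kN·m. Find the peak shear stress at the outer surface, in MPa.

J = πd⁴/32 = π(0.440)⁴/32 = 3.680×10^-3 m⁴.
τ_max = T·r/J = 96800 × 0.220 / 3.680×10^-3 = 5.787×10^6 Pa.

5.79 MPa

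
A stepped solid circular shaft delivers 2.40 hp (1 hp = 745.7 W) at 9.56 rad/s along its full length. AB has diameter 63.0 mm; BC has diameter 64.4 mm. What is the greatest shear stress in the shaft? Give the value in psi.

553 psi

ω = 9.56 rad/s, so T = P/ω = 2.40×745.7 / 9.560 = 187.2 N·m.
Under the same torque, τ_max = 16T/(πd³) is largest where d is smallest — segment AB (d = 63.0 mm).
τ_max = 16·187.2/(π·(0.0630)³) = 3.813×10^6 Pa.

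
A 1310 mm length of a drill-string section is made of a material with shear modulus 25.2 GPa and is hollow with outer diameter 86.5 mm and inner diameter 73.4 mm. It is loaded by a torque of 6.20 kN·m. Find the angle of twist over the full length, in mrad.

122 mrad

J = π(d_o⁴ − d_i⁴)/32 = π(0.0865⁴ − 0.0734⁴)/32 = 2.647×10^-6 m⁴.
θ = T·L/(G·J) = 6200 × 1.31 / (25.2×10⁹ × 2.647×10^-6) = 0.1218 rad.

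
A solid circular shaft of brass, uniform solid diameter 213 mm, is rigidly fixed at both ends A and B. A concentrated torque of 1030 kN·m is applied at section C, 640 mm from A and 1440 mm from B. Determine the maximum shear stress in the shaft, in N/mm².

376 N/mm²

With uniform GJ and both ends fixed, compatibility θ_AC = θ_CB gives T_A·a = T_B·b, together with T_A + T_B = T₀.
T_A = T₀·b/(a+b) = 1.030e6·1440/2080 = 713100 N·m; T_B = 316900 N·m.
τ in each portion: τ_AC = 3.76×10^8 Pa, τ_CB = 1.67×10^8 Pa; maximum is in AC.
τ_max = T_AC·r/J = 713100·0.106/2.02×10^-4 = 3.758×10^8 Pa.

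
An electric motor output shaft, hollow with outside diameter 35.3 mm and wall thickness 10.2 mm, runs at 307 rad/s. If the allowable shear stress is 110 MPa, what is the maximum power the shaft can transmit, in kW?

282 kW

J = π(d_o⁴ − d_i⁴)/32 = π(0.0353⁴ − 0.0149⁴)/32 = 1.476×10^-7 m⁴.
T_max = τ_allow·J/r = 1.10×10^8 × 1.476×10^-7 / 0.0176 = 919.9 N·m.
ω = 307 rad/s, so P_max = T_max·ω = 2.824×10^5 W.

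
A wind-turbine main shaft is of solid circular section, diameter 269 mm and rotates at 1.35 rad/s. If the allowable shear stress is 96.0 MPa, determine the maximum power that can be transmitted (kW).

495 kW

J = πd⁴/32 = π(0.269)⁴/32 = 5.141×10^-4 m⁴.
T_max = τ_allow·J/r = 9.60×10^7 × 5.141×10^-4 / 0.135 = 366900 N·m.
ω = 1.35 rad/s, so P_max = T_max·ω = 4.953×10^5 W.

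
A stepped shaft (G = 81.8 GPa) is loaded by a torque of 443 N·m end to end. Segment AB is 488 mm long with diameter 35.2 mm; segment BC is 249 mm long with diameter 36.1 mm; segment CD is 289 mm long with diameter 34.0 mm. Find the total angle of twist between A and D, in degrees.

J_AB = π(0.0352)⁴/32 = 1.51×10^-7 m⁴; J_BC = π(0.0361)⁴/32 = 1.67×10^-7 m⁴; J_CD = π(0.0340)⁴/32 = 1.31×10^-7 m⁴.
θ = (T/G)·Σ L_i/J_i = (443.0/81.8×10⁹)·(0.488/1.51×10^-7 + 0.249/1.67×10^-7 + 0.289/1.31×10^-7) = 0.03755 rad.

2.15°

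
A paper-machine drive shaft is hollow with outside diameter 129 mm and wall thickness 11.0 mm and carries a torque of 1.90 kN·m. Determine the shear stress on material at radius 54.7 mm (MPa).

7.26 MPa

J = π(d_o⁴ − d_i⁴)/32 = π(0.129⁴ − 0.107⁴)/32 = 1.432×10^-5 m⁴.
Shear stress varies linearly with radius: τ = T·r/J = 1900 × 0.0547 / 1.432×10^-5 = 7.259×10^6 Pa.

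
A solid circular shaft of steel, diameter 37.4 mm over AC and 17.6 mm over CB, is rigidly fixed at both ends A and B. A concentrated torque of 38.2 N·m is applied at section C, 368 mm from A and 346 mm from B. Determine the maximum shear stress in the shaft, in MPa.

Compatibility: T_A·a/J_AC = T_B·b/J_CB with T_A + T_B = T₀.
J_AC = 1.92×10^-7 m⁴, J_CB = 9.42×10^-9 m⁴, so T_A = T₀·(J_AC/a)/((J_AC/a)+(J_CB/b)) = 36.31 N·m, T_B = 1.894 N·m.
τ in each portion: τ_AC = 3.53×10^6 Pa, τ_CB = 1.77×10^6 Pa; maximum is in AC.
τ_max = T_AC·r/J = 36.31·0.0187/1.92×10^-7 = 3.535×10^6 Pa.

3.53 MPa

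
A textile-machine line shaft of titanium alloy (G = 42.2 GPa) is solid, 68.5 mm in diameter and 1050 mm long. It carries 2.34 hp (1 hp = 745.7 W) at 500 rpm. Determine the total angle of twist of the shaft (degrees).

0.0220°

ω = 2π·500/60 = 52.36 rad/s, so T = P/ω = 2.34×745.7 / 52.36 = 33.33 N·m.
J = πd⁴/32 = π(0.0685)⁴/32 = 2.162×10^-6 m⁴.
θ = T·L/(G·J) = 33.33 × 1.05 / (42.2×10⁹ × 2.162×10^-6) = 3.836×10^-4 rad.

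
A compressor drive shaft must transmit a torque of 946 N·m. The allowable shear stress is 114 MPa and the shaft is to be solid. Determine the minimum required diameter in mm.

For a solid shaft τ_max = 16T/(πd³), so d = (16T/(π τ_allow))^(1/3) = (16·946.0/(π·1.14×10^8))^(1/3) = 0.03483 m.

34.8 mm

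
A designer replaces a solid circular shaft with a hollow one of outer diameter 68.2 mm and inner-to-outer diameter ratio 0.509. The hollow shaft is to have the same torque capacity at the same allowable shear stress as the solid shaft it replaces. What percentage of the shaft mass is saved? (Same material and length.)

22.4 %

Equal τ_max and T ⇒ the solid shaft needs d_s³ = d_o³(1−k⁴), so d_s = 68.2·(1−0.509⁴)^(1/3) = 66.64 mm.
Area ratio A_h/A_s = d_o²(1−k²)/d_s² = (1−k²)/(1−k⁴)^(2/3) = 0.7760.
Mass saving = 1 − 0.7760 = 22.4 %.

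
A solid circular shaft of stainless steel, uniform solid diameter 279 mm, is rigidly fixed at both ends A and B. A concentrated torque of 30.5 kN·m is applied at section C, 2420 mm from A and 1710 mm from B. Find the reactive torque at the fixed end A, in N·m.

12600 N·m

With uniform GJ and both ends fixed, compatibility θ_AC = θ_CB gives T_A·a = T_B·b, together with T_A + T_B = T₀.
T_A = T₀·b/(a+b) = 30500·1710/4130 = 12630 N·m; T_B = 17870 N·m.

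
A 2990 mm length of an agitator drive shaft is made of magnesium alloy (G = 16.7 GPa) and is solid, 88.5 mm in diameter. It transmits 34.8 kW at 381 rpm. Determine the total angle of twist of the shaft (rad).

0.0259 rad

ω = 2π·381/60 = 39.90 rad/s, so T = P/ω = 34.8×10³ / 39.90 = 872.2 N·m.
J = πd⁴/32 = π(0.0885)⁴/32 = 6.022×10^-6 m⁴.
θ = T·L/(G·J) = 872.2 × 2.99 / (16.7×10⁹ × 6.022×10^-6) = 0.02593 rad.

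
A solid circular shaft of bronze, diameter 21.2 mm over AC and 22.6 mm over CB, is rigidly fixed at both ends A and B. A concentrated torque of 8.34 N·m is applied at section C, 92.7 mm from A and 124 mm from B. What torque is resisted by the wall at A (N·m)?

Compatibility: T_A·a/J_AC = T_B·b/J_CB with T_A + T_B = T₀.
J_AC = 1.98×10^-8 m⁴, J_CB = 2.56×10^-8 m⁴, so T_A = T₀·(J_AC/a)/((J_AC/a)+(J_CB/b)) = 4.243 N·m, T_B = 4.097 N·m.

4.24 N·m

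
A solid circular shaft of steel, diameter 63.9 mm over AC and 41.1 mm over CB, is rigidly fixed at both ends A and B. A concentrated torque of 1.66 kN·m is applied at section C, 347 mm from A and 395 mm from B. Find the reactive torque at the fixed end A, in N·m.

Compatibility: T_A·a/J_AC = T_B·b/J_CB with T_A + T_B = T₀.
J_AC = 1.64×10^-6 m⁴, J_CB = 2.80×10^-7 m⁴, so T_A = T₀·(J_AC/a)/((J_AC/a)+(J_CB/b)) = 1443 N·m, T_B = 217.0 N·m.

1440 N·m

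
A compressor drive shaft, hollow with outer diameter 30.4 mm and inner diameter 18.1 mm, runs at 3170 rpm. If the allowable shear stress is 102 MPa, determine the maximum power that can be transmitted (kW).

163 kW

J = π(d_o⁴ − d_i⁴)/32 = π(0.0304⁴ − 0.0181⁴)/32 = 7.331×10^-8 m⁴.
T_max = τ_allow·J/r = 1.02×10^8 × 7.331×10^-8 / 0.0152 = 492.0 N·m.
ω = 2π·3170/60 = 332.0 rad/s, so P_max = T_max·ω = 1.633×10^5 W.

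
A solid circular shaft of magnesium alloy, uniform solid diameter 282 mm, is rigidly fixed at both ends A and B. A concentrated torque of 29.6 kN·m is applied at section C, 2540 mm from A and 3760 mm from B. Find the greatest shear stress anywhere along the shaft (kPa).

With uniform GJ and both ends fixed, compatibility θ_AC = θ_CB gives T_A·a = T_B·b, together with T_A + T_B = T₀.
T_A = T₀·b/(a+b) = 29600·3760/6300 = 17670 N·m; T_B = 11930 N·m.
τ in each portion: τ_AC = 4.01×10^6 Pa, τ_CB = 2.71×10^6 Pa; maximum is in AC.
τ_max = T_AC·r/J = 17670·0.141/6.21×10^-4 = 4.012×10^6 Pa.

4010 kPa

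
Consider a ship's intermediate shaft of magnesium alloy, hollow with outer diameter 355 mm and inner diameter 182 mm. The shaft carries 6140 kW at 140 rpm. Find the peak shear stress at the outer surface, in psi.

7430 psi

ω = 2π·140/60 = 14.66 rad/s, so T = P/ω = 6140×10³ / 14.66 = 418800 N·m.
J = π(d_o⁴ − d_i⁴)/32 = π(0.355⁴ − 0.182⁴)/32 = 1.452×10^-3 m⁴.
τ_max = T·r/J = 418800 × 0.177 / 1.452×10^-3 = 5.121×10^7 Pa.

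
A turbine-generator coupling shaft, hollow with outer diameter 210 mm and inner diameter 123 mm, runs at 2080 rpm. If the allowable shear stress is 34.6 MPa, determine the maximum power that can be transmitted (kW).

12100 kW

J = π(d_o⁴ − d_i⁴)/32 = π(0.210⁴ − 0.123⁴)/32 = 1.685×10^-4 m⁴.
T_max = τ_allow·J/r = 3.46×10^7 × 1.685×10^-4 / 0.105 = 55510 N·m.
ω = 2π·2080/60 = 217.8 rad/s, so P_max = T_max·ω = 1.209×10^7 W.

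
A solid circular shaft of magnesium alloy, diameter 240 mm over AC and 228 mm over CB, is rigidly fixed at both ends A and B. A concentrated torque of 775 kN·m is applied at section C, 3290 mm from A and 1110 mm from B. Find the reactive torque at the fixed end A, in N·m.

227000 N·m

Compatibility: T_A·a/J_AC = T_B·b/J_CB with T_A + T_B = T₀.
J_AC = 3.26×10^-4 m⁴, J_CB = 2.65×10^-4 m⁴, so T_A = T₀·(J_AC/a)/((J_AC/a)+(J_CB/b)) = 227000 N·m, T_B = 548000 N·m.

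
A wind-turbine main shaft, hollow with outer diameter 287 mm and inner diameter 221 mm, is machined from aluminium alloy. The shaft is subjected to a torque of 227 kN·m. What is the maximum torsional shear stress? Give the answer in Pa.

J = π(d_o⁴ − d_i⁴)/32 = π(0.287⁴ − 0.221⁴)/32 = 4.319×10^-4 m⁴.
τ_max = T·r/J = 227000 × 0.143 / 4.319×10^-4 = 7.542×10^7 Pa.

7.54e7 Pa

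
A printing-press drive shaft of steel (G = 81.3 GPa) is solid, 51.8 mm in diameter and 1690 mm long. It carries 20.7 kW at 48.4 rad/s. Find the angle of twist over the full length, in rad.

ω = 48.4 rad/s, so T = P/ω = 20.7×10³ / 48.40 = 427.7 N·m.
J = πd⁴/32 = π(0.0518)⁴/32 = 7.068×10^-7 m⁴.
θ = T·L/(G·J) = 427.7 × 1.69 / (81.3×10⁹ × 7.068×10^-7) = 0.01258 rad.

0.0126 rad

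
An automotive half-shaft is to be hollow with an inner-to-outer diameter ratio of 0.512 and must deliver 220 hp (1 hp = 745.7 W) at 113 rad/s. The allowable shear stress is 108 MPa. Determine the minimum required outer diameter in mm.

41.9 mm

ω = 113 rad/s, so T = P/ω = 220×745.7 / 113.0 = 1452 N·m.
For a hollow shaft with d_i/d_o = 0.512: τ_max = 16T/(π d_o³ (1−k⁴)), so d_o = [16T/(π τ_allow (1−k⁴))]^(1/3) = [16·1452/(π·1.08×10^8·0.9313)]^(1/3) = 0.04189 m.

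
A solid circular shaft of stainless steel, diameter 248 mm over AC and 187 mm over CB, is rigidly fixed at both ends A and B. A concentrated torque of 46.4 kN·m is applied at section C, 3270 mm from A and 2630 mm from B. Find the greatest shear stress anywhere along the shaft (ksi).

Compatibility: T_A·a/J_AC = T_B·b/J_CB with T_A + T_B = T₀.
J_AC = 3.71×10^-4 m⁴, J_CB = 1.20×10^-4 m⁴, so T_A = T₀·(J_AC/a)/((J_AC/a)+(J_CB/b)) = 33100 N·m, T_B = 13300 N·m.
τ in each portion: τ_AC = 1.11×10^7 Pa, τ_CB = 1.04×10^7 Pa; maximum is in AC.
τ_max = T_AC·r/J = 33100·0.124/3.71×10^-4 = 1.105×10^7 Pa.

1.60 ksi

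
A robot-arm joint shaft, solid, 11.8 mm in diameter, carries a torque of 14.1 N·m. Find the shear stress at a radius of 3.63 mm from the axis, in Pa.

2.69e7 Pa

J = πd⁴/32 = π(0.0118)⁴/32 = 1.903×10^-9 m⁴.
Shear stress varies linearly with radius: τ = T·r/J = 14.10 × 0.00363 / 1.903×10^-9 = 2.689×10^7 Pa.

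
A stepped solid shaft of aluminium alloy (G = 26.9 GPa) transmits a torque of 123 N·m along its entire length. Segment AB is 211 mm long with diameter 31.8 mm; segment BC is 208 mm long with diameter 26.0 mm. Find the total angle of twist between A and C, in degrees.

J_AB = π(0.0318)⁴/32 = 1.00×10^-7 m⁴; J_BC = π(0.0260)⁴/32 = 4.49×10^-8 m⁴.
θ = (T/G)·Σ L_i/J_i = (123.0/26.9×10⁹)·(0.211/1.00×10^-7 + 0.208/4.49×10^-8) = 0.03081 rad.

1.77°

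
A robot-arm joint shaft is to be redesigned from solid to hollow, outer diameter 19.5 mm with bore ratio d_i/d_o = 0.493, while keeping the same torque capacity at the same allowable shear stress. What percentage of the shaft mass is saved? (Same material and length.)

Equal τ_max and T ⇒ the solid shaft needs d_s³ = d_o³(1−k⁴), so d_s = 19.5·(1−0.493⁴)^(1/3) = 19.11 mm.
Area ratio A_h/A_s = d_o²(1−k²)/d_s² = (1−k²)/(1−k⁴)^(2/3) = 0.7883.
Mass saving = 1 − 0.7883 = 21.2 %.

21.2 %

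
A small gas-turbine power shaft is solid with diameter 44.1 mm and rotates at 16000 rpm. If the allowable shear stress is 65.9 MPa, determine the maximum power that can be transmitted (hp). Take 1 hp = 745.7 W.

2490 hp

J = πd⁴/32 = π(0.0441)⁴/32 = 3.713×10^-7 m⁴.
T_max = τ_allow·J/r = 6.59×10^7 × 3.713×10^-7 / 0.0221 = 1110 N·m.
ω = 2π·16000/60 = 1676 rad/s, so P_max = T_max·ω = 1.859×10^6 W.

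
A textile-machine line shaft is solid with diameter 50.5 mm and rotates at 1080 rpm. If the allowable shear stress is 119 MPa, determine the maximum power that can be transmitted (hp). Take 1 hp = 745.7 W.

J = πd⁴/32 = π(0.0505)⁴/32 = 6.385×10^-7 m⁴.
T_max = τ_allow·J/r = 1.19×10^8 × 6.385×10^-7 / 0.0253 = 3009 N·m.
ω = 2π·1080/60 = 113.1 rad/s, so P_max = T_max·ω = 3.403×10^5 W.

456 hp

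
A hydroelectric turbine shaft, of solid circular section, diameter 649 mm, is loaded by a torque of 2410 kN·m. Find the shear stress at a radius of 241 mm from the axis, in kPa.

J = πd⁴/32 = π(0.649)⁴/32 = 0.01742 m⁴.
Shear stress varies linearly with radius: τ = T·r/J = 2.410e6 × 0.241 / 0.01742 = 3.335×10^7 Pa.

33300 kPa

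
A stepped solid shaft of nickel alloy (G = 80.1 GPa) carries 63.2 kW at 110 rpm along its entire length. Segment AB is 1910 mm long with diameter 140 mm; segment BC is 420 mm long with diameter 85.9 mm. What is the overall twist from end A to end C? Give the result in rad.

ω = 2π·110/60 = 11.52 rad/s, so T = P/ω = 63.2×10³ / 11.52 = 5487 N·m.
J_AB = π(0.140)⁴/32 = 3.77×10^-5 m⁴; J_BC = π(0.0859)⁴/32 = 5.35×10^-6 m⁴.
θ = (T/G)·Σ L_i/J_i = (5487/80.1×10⁹)·(1.91/3.77×10^-5 + 0.420/5.35×10^-6) = 8.851×10^-3 rad.

0.00885 rad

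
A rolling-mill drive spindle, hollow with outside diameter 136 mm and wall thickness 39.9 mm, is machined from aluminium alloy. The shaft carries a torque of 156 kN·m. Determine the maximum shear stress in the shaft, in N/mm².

J = π(d_o⁴ − d_i⁴)/32 = π(0.136⁴ − 0.0562⁴)/32 = 3.261×10^-5 m⁴.
τ_max = T·r/J = 156000 × 0.0680 / 3.261×10^-5 = 3.253×10^8 Pa.

325 N/mm²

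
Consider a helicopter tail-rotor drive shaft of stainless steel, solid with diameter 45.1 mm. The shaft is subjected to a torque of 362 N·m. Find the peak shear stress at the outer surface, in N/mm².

J = πd⁴/32 = π(0.0451)⁴/32 = 4.062×10^-7 m⁴.
τ_max = T·r/J = 362.0 × 0.0226 / 4.062×10^-7 = 2.010×10^7 Pa.

20.1 N/mm²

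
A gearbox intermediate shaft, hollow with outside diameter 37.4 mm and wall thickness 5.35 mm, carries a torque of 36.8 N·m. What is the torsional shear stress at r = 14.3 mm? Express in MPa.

J = π(d_o⁴ − d_i⁴)/32 = π(0.0374⁴ − 0.0267⁴)/32 = 1.422×10^-7 m⁴.
Shear stress varies linearly with radius: τ = T·r/J = 36.80 × 0.0143 / 1.422×10^-7 = 3.701×10^6 Pa.

3.70 MPa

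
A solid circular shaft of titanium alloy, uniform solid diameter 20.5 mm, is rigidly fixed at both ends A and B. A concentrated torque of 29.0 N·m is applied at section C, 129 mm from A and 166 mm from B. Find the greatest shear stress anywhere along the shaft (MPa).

With uniform GJ and both ends fixed, compatibility θ_AC = θ_CB gives T_A·a = T_B·b, together with T_A + T_B = T₀.
T_A = T₀·b/(a+b) = 29.00·166/295.0 = 16.32 N·m; T_B = 12.68 N·m.
τ in each portion: τ_AC = 9.65×10^6 Pa, τ_CB = 7.50×10^6 Pa; maximum is in AC.
τ_max = T_AC·r/J = 16.32·0.0103/1.73×10^-8 = 9.647×10^6 Pa.

9.65 MPa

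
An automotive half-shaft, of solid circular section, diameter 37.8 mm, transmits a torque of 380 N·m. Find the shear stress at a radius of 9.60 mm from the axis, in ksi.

J = πd⁴/32 = π(0.0378)⁴/32 = 2.004×10^-7 m⁴.
Shear stress varies linearly with radius: τ = T·r/J = 380.0 × 0.00960 / 2.004×10^-7 = 1.820×10^7 Pa.

2.64 ksi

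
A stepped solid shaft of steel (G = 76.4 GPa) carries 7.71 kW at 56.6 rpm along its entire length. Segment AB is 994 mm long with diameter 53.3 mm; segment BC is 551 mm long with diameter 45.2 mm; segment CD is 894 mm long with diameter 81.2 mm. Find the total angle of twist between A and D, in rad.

0.0478 rad

ω = 2π·56.6/60 = 5.927 rad/s, so T = P/ω = 7.71×10³ / 5.927 = 1301 N·m.
J_AB = π(0.0533)⁴/32 = 7.92×10^-7 m⁴; J_BC = π(0.0452)⁴/32 = 4.10×10^-7 m⁴; J_CD = π(0.0812)⁴/32 = 4.27×10^-6 m⁴.
θ = (T/G)·Σ L_i/J_i = (1301/76.4×10⁹)·(0.994/7.92×10^-7 + 0.551/4.10×10^-7 + 0.894/4.27×10^-6) = 0.04782 rad.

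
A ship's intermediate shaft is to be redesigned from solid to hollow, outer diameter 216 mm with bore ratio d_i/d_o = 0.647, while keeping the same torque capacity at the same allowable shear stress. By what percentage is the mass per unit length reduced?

Equal τ_max and T ⇒ the solid shaft needs d_s³ = d_o³(1−k⁴), so d_s = 216·(1−0.647⁴)^(1/3) = 202.6 mm.
Area ratio A_h/A_s = d_o²(1−k²)/d_s² = (1−k²)/(1−k⁴)^(2/3) = 0.6611.
Mass saving = 1 − 0.6611 = 33.9 %.

33.9 %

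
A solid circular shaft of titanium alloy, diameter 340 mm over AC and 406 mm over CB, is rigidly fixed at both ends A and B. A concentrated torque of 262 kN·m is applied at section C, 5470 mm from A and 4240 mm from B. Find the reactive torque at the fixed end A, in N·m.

72300 N·m

Compatibility: T_A·a/J_AC = T_B·b/J_CB with T_A + T_B = T₀.
J_AC = 1.31×10^-3 m⁴, J_CB = 2.67×10^-3 m⁴, so T_A = T₀·(J_AC/a)/((J_AC/a)+(J_CB/b)) = 72310 N·m, T_B = 189700 N·m.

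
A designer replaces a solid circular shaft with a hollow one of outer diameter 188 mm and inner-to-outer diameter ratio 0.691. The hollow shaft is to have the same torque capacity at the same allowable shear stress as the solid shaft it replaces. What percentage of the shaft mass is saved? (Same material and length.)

37.9 %

Equal τ_max and T ⇒ the solid shaft needs d_s³ = d_o³(1−k⁴), so d_s = 188·(1−0.691⁴)^(1/3) = 172.5 mm.
Area ratio A_h/A_s = d_o²(1−k²)/d_s² = (1−k²)/(1−k⁴)^(2/3) = 0.6209.
Mass saving = 1 − 0.6209 = 37.9 %.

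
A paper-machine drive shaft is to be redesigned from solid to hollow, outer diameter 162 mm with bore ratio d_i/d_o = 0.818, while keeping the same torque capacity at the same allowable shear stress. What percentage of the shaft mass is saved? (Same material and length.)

Equal τ_max and T ⇒ the solid shaft needs d_s³ = d_o³(1−k⁴), so d_s = 162·(1−0.818⁴)^(1/3) = 132.9 mm.
Area ratio A_h/A_s = d_o²(1−k²)/d_s² = (1−k²)/(1−k⁴)^(2/3) = 0.4915.
Mass saving = 1 − 0.4915 = 50.8 %.

50.8 %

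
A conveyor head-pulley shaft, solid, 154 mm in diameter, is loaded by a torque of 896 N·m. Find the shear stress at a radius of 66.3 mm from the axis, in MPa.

J = πd⁴/32 = π(0.154)⁴/32 = 5.522×10^-5 m⁴.
Shear stress varies linearly with radius: τ = T·r/J = 896.0 × 0.0663 / 5.522×10^-5 = 1.076×10^6 Pa.

1.08 MPa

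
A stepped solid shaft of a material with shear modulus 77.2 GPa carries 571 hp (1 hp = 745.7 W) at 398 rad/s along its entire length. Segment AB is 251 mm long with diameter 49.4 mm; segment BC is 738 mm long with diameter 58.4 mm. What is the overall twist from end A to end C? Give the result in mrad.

ω = 398 rad/s, so T = P/ω = 571×745.7 / 398.0 = 1070 N·m.
J_AB = π(0.0494)⁴/32 = 5.85×10^-7 m⁴; J_BC = π(0.0584)⁴/32 = 1.14×10^-6 m⁴.
θ = (T/G)·Σ L_i/J_i = (1070/77.2×10⁹)·(0.251/5.85×10^-7 + 0.738/1.14×10^-6) = 0.01491 rad.

14.9 mrad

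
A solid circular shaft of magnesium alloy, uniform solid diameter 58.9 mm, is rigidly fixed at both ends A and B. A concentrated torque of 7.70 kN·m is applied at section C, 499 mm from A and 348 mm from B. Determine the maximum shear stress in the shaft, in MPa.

With uniform GJ and both ends fixed, compatibility θ_AC = θ_CB gives T_A·a = T_B·b, together with T_A + T_B = T₀.
T_A = T₀·b/(a+b) = 7700·348/847.0 = 3164 N·m; T_B = 4536 N·m.
τ in each portion: τ_AC = 7.89×10^7 Pa, τ_CB = 1.13×10^8 Pa; maximum is in CB.
τ_max = T_CB·r/J = 4536·0.0295/1.18×10^-6 = 1.131×10^8 Pa.

113 MPa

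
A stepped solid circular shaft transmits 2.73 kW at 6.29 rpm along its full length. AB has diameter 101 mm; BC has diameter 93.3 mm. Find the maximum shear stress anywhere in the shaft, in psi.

ω = 2π·6.29/60 = 0.6587 rad/s, so T = P/ω = 2.73×10³ / 0.6587 = 4145 N·m.
Under the same torque, τ_max = 16T/(πd³) is largest where d is smallest — segment BC (d = 93.3 mm).
τ_max = 16·4145/(π·(0.0933)³) = 2.599×10^7 Pa.

3770 psi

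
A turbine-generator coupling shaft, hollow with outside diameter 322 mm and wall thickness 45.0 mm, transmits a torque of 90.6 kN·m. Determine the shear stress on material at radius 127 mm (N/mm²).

J = π(d_o⁴ − d_i⁴)/32 = π(0.322⁴ − 0.232⁴)/32 = 7.710×10^-4 m⁴.
Shear stress varies linearly with radius: τ = T·r/J = 90600 × 0.127 / 7.710×10^-4 = 1.492×10^7 Pa.

14.9 N/mm²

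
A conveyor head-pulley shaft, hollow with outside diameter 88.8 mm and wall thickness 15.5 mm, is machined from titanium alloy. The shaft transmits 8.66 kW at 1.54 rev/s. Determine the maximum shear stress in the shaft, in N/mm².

ω = 2π·1.54 = 9.676 rad/s, so T = P/ω = 8.66×10³ / 9.676 = 895.0 N·m.
J = π(d_o⁴ − d_i⁴)/32 = π(0.0888⁴ − 0.0578⁴)/32 = 5.009×10^-6 m⁴.
τ_max = T·r/J = 895.0 × 0.0444 / 5.009×10^-6 = 7.934×10^6 Pa.

7.93 N/mm²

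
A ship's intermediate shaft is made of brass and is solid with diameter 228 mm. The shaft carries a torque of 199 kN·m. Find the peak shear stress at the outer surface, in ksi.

12.4 ksi

J = πd⁴/32 = π(0.228)⁴/32 = 2.653×10^-4 m⁴.
τ_max = T·r/J = 199000 × 0.114 / 2.653×10^-4 = 8.551×10^7 Pa.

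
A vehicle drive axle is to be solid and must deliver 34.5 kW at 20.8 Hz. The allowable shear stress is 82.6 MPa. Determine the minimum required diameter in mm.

ω = 2π·20.8 = 130.7 rad/s, so T = P/ω = 34.5×10³ / 130.7 = 264.0 N·m.
For a solid shaft τ_max = 16T/(πd³), so d = (16T/(π τ_allow))^(1/3) = (16·264.0/(π·8.26×10^7))^(1/3) = 0.02534 m.

25.3 mm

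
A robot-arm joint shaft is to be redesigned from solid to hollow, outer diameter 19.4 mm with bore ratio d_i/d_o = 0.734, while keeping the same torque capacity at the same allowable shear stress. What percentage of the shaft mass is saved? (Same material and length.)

Equal τ_max and T ⇒ the solid shaft needs d_s³ = d_o³(1−k⁴), so d_s = 19.4·(1−0.734⁴)^(1/3) = 17.30 mm.
Area ratio A_h/A_s = d_o²(1−k²)/d_s² = (1−k²)/(1−k⁴)^(2/3) = 0.5797.
Mass saving = 1 − 0.5797 = 42.0 %.

42.0 %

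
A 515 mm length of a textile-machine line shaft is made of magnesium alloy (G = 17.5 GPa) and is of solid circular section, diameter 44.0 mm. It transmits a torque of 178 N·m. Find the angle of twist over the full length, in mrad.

14.2 mrad

J = πd⁴/32 = π(0.0440)⁴/32 = 3.680×10^-7 m⁴.
θ = T·L/(G·J) = 178.0 × 0.515 / (17.5×10⁹ × 3.680×10^-7) = 0.01424 rad.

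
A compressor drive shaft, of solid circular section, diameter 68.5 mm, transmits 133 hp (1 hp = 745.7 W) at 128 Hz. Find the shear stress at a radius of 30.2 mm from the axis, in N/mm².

ω = 2π·128 = 804.2 rad/s, so T = P/ω = 133×745.7 / 804.2 = 123.3 N·m.
J = πd⁴/32 = π(0.0685)⁴/32 = 2.162×10^-6 m⁴.
Shear stress varies linearly with radius: τ = T·r/J = 123.3 × 0.0302 / 2.162×10^-6 = 1.723×10^6 Pa.

1.72 N/mm²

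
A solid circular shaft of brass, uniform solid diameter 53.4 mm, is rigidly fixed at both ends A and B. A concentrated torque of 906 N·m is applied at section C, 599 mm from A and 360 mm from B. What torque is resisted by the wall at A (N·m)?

340 N·m

With uniform GJ and both ends fixed, compatibility θ_AC = θ_CB gives T_A·a = T_B·b, together with T_A + T_B = T₀.
T_A = T₀·b/(a+b) = 906.0·360/959.0 = 340.1 N·m; T_B = 565.9 N·m.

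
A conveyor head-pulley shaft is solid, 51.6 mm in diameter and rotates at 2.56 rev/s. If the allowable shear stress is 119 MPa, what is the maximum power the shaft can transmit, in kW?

51.6 kW

J = πd⁴/32 = π(0.0516)⁴/32 = 6.960×10^-7 m⁴.
T_max = τ_allow·J/r = 1.19×10^8 × 6.960×10^-7 / 0.0258 = 3210 N·m.
ω = 2π·2.56 = 16.08 rad/s, so P_max = T_max·ω = 5.164×10^4 W.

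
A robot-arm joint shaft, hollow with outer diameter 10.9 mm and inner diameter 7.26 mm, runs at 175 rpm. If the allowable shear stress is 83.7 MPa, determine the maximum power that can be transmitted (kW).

J = π(d_o⁴ − d_i⁴)/32 = π(0.0109⁴ − 0.00726⁴)/32 = 1.113×10^-9 m⁴.
T_max = τ_allow·J/r = 8.37×10^7 × 1.113×10^-9 / 0.00545 = 17.09 N·m.
ω = 2π·175/60 = 18.33 rad/s, so P_max = T_max·ω = 313.3 W.

0.313 kW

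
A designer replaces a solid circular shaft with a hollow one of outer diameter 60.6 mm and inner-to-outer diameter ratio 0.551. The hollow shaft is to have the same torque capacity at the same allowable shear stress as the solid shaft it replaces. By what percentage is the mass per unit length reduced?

Equal τ_max and T ⇒ the solid shaft needs d_s³ = d_o³(1−k⁴), so d_s = 60.6·(1−0.551⁴)^(1/3) = 58.68 mm.
Area ratio A_h/A_s = d_o²(1−k²)/d_s² = (1−k²)/(1−k⁴)^(2/3) = 0.7428.
Mass saving = 1 − 0.7428 = 25.7 %.

25.7 %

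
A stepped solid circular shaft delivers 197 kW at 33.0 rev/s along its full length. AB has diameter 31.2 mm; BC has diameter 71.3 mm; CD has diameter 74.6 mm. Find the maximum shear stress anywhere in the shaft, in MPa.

ω = 2π·33.0 = 207.3 rad/s, so T = P/ω = 197×10³ / 207.3 = 950.1 N·m.
Under the same torque, τ_max = 16T/(πd³) is largest where d is smallest — segment AB (d = 31.2 mm).
τ_max = 16·950.1/(π·(0.0312)³) = 1.593×10^8 Pa.

159 MPa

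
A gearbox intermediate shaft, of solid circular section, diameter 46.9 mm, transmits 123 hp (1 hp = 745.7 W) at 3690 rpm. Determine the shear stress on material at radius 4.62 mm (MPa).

2.31 MPa

ω = 2π·3690/60 = 386.4 rad/s, so T = P/ω = 123×745.7 / 386.4 = 237.4 N·m.
J = πd⁴/32 = π(0.0469)⁴/32 = 4.750×10^-7 m⁴.
Shear stress varies linearly with radius: τ = T·r/J = 237.4 × 0.00462 / 4.750×10^-7 = 2.309×10^6 Pa.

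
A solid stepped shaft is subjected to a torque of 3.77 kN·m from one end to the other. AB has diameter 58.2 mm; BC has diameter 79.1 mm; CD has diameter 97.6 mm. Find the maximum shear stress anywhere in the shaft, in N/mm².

97.4 N/mm²

Under the same torque, τ_max = 16T/(πd³) is largest where d is smallest — segment AB (d = 58.2 mm).
τ_max = 16·3770/(π·(0.0582)³) = 9.740×10^7 Pa.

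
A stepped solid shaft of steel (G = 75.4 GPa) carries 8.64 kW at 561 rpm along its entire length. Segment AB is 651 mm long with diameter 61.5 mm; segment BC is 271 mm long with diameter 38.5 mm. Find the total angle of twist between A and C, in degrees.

ω = 2π·561/60 = 58.75 rad/s, so T = P/ω = 8.64×10³ / 58.75 = 147.1 N·m.
J_AB = π(0.0615)⁴/32 = 1.40×10^-6 m⁴; J_BC = π(0.0385)⁴/32 = 2.16×10^-7 m⁴.
θ = (T/G)·Σ L_i/J_i = (147.1/75.4×10⁹)·(0.651/1.40×10^-6 + 0.271/2.16×10^-7) = 3.355×10^-3 rad.

0.192°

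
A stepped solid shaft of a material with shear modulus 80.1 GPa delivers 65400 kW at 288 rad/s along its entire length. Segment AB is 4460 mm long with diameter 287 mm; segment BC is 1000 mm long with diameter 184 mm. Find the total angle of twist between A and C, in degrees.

2.53°

ω = 288 rad/s, so T = P/ω = 65400×10³ / 288.0 = 227100 N·m.
J_AB = π(0.287)⁴/32 = 6.66×10^-4 m⁴; J_BC = π(0.184)⁴/32 = 1.13×10^-4 m⁴.
θ = (T/G)·Σ L_i/J_i = (227100/80.1×10⁹)·(4.46/6.66×10^-4 + 1.00/1.13×10^-4) = 0.04418 rad.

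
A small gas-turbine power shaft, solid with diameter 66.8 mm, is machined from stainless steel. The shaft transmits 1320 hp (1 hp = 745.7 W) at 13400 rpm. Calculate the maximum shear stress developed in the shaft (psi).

1740 psi

ω = 2π·13400/60 = 1403 rad/s, so T = P/ω = 1320×745.7 / 1403 = 701.5 N·m.
J = πd⁴/32 = π(0.0668)⁴/32 = 1.955×10^-6 m⁴.
τ_max = T·r/J = 701.5 × 0.0334 / 1.955×10^-6 = 1.199×10^7 Pa.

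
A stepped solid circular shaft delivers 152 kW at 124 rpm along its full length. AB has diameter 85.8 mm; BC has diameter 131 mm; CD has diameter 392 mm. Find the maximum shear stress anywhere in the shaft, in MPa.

ω = 2π·124/60 = 12.99 rad/s, so T = P/ω = 152×10³ / 12.99 = 11710 N·m.
Under the same torque, τ_max = 16T/(πd³) is largest where d is smallest — segment AB (d = 85.8 mm).
τ_max = 16·11710/(π·(0.0858)³) = 9.438×10^7 Pa.

94.4 MPa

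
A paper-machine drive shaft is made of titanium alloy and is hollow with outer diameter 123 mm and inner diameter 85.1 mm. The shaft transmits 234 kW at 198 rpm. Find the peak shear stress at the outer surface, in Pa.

ω = 2π·198/60 = 20.73 rad/s, so T = P/ω = 234×10³ / 20.73 = 11290 N·m.
J = π(d_o⁴ − d_i⁴)/32 = π(0.123⁴ − 0.0851⁴)/32 = 1.732×10^-5 m⁴.
τ_max = T·r/J = 11290 × 0.0615 / 1.732×10^-5 = 4.007×10^7 Pa.

4.01e7 Pa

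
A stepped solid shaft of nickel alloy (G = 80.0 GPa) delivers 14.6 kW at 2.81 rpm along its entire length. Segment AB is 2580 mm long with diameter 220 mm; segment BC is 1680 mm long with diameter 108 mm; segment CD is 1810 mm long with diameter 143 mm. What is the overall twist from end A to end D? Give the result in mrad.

112 mrad

ω = 2π·2.81/60 = 0.2943 rad/s, so T = P/ω = 14.6×10³ / 0.2943 = 49620 N·m.
J_AB = π(0.220)⁴/32 = 2.30×10^-4 m⁴; J_BC = π(0.108)⁴/32 = 1.34×10^-5 m⁴; J_CD = π(0.143)⁴/32 = 4.11×10^-5 m⁴.
θ = (T/G)·Σ L_i/J_i = (49620/80.0×10⁹)·(2.58/2.30×10^-4 + 1.68/1.34×10^-5 + 1.81/4.11×10^-5) = 0.1123 rad.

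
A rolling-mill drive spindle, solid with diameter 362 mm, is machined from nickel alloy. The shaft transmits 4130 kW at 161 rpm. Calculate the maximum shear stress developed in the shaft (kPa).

26300 kPa

ω = 2π·161/60 = 16.86 rad/s, so T = P/ω = 4130×10³ / 16.86 = 245000 N·m.
J = πd⁴/32 = π(0.362)⁴/32 = 1.686×10^-3 m⁴.
τ_max = T·r/J = 245000 × 0.181 / 1.686×10^-3 = 2.630×10^7 Pa.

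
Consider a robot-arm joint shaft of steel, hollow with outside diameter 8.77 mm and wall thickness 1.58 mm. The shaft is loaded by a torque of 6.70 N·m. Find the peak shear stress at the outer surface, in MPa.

J = π(d_o⁴ − d_i⁴)/32 = π(0.00877⁴ − 0.00561⁴)/32 = 4.835×10^-10 m⁴.
τ_max = T·r/J = 6.700 × 0.00439 / 4.835×10^-10 = 6.076×10^7 Pa.

60.8 MPa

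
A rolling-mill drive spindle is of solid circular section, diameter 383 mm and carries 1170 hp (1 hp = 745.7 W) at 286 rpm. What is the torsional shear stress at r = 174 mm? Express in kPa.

ω = 2π·286/60 = 29.95 rad/s, so T = P/ω = 1170×745.7 / 29.95 = 29130 N·m.
J = πd⁴/32 = π(0.383)⁴/32 = 2.112×10^-3 m⁴.
Shear stress varies linearly with radius: τ = T·r/J = 29130 × 0.174 / 2.112×10^-3 = 2.399×10^6 Pa.

2400 kPa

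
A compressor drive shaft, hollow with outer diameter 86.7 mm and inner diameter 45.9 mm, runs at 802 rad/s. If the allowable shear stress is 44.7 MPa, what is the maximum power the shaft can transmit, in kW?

4230 kW

J = π(d_o⁴ − d_i⁴)/32 = π(0.0867⁴ − 0.0459⁴)/32 = 5.111×10^-6 m⁴.
T_max = τ_allow·J/r = 4.47×10^7 × 5.111×10^-6 / 0.0433 = 5271 N·m.
ω = 802 rad/s, so P_max = T_max·ω = 4.227×10^6 W.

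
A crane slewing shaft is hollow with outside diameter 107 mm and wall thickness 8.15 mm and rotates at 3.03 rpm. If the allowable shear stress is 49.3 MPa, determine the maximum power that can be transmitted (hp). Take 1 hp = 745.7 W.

J = π(d_o⁴ − d_i⁴)/32 = π(0.107⁴ − 0.0907⁴)/32 = 6.225×10^-6 m⁴.
T_max = τ_allow·J/r = 4.93×10^7 × 6.225×10^-6 / 0.0535 = 5736 N·m.
ω = 2π·3.03/60 = 0.3173 rad/s, so P_max = T_max·ω = 1820 W.

2.44 hp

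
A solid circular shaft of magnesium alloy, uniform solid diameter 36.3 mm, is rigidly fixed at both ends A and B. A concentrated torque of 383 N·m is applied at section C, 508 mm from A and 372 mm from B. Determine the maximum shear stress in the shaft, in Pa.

With uniform GJ and both ends fixed, compatibility θ_AC = θ_CB gives T_A·a = T_B·b, together with T_A + T_B = T₀.
T_A = T₀·b/(a+b) = 383.0·372/880.0 = 161.9 N·m; T_B = 221.1 N·m.
τ in each portion: τ_AC = 1.72×10^7 Pa, τ_CB = 2.35×10^7 Pa; maximum is in CB.
τ_max = T_CB·r/J = 221.1·0.0181/1.70×10^-7 = 2.354×10^7 Pa.

2.35e7 Pa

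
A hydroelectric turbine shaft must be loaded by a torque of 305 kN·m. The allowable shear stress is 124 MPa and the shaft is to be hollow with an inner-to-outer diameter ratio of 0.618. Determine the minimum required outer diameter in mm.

245 mm

For a hollow shaft with d_i/d_o = 0.618: τ_max = 16T/(π d_o³ (1−k⁴)), so d_o = [16T/(π τ_allow (1−k⁴))]^(1/3) = [16·305000/(π·1.24×10^8·0.8541)]^(1/3) = 0.2448 m.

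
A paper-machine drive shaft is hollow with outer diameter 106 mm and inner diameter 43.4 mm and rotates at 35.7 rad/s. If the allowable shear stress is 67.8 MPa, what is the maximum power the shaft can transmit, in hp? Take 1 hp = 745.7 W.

738 hp

J = π(d_o⁴ − d_i⁴)/32 = π(0.106⁴ − 0.0434⁴)/32 = 1.205×10^-5 m⁴.
T_max = τ_allow·J/r = 6.78×10^7 × 1.205×10^-5 / 0.0530 = 15410 N·m.
ω = 35.7 rad/s, so P_max = T_max·ω = 5.501×10^5 W.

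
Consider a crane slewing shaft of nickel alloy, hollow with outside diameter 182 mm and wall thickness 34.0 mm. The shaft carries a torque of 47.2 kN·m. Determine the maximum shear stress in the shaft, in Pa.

J = π(d_o⁴ − d_i⁴)/32 = π(0.182⁴ − 0.114⁴)/32 = 9.114×10^-5 m⁴.
τ_max = T·r/J = 47200 × 0.0910 / 9.114×10^-5 = 4.713×10^7 Pa.

4.71e7 Pa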